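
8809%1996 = 825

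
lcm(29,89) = 2581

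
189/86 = 2 + 17/86 ≈ 2.20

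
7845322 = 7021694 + 823628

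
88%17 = 3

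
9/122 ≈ 0.0738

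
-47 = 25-72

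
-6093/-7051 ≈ 0.864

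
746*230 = 171580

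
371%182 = 7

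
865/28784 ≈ 0.0301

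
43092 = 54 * 798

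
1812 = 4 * 453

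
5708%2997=2711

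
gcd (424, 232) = 8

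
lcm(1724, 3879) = 15516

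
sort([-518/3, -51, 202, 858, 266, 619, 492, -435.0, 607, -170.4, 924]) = [-435.0, -518/3, -170.4, -51, 202, 266, 492, 607, 619, 858, 924]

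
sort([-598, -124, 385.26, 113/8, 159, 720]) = [-598, -124, 113/8, 159, 385.26, 720]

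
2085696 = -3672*(-568)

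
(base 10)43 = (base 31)1c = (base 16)2b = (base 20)23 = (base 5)133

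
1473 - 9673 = -8200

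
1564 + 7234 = 8798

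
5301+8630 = 13931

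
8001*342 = 2736342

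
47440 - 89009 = -41569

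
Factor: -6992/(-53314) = 2^3 * 61^(-1) = 8/61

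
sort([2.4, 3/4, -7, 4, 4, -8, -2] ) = [-8, -7, -2, 3/4, 2.4, 4, 4] 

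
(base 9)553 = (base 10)453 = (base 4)13011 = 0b111000101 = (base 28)g5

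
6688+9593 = 16281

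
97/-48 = -2 - 1/48 ≈ -2.02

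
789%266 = 257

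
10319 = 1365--8954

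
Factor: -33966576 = -1*2^4*3^2*7^1*31^1*1087^1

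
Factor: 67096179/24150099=3^1*163^1*2011^(-1)*4003^(-1)*45737^1=22365393/8050033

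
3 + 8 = 11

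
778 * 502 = 390556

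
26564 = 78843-52279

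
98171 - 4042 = 94129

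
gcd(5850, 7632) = 18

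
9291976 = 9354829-62853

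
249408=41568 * 6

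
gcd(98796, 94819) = 1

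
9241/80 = 115 + 41/80 ≈ 115.51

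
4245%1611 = 1023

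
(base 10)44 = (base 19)26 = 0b101100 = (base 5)134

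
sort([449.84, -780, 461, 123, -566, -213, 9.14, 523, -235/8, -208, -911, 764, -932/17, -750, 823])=[-911, -780, -750, -566, -213, -208, -932/17, -235/8, 9.14, 123, 449.84, 461, 523, 764, 823]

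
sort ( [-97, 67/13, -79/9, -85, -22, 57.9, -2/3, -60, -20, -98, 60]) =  [-98, -97, -85, -60, -22, -20, -79/9, -2/3, 67/13, 57.9, 60]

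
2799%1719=1080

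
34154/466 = 73 + 68/233 ≈ 73.29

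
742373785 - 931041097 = -188667312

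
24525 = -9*(-2725)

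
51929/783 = 66 + 251/783 ≈ 66.32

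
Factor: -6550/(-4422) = 3^(-1) * 5^2 * 11^(-1) * 67^(-1) * 131^1 = 3275/2211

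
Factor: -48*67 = -1*2^4*3^1*67^1 = -3216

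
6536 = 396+6140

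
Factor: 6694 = 2^1 * 3347^1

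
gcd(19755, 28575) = 45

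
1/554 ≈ 0.00181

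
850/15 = 56 + 2/3 ≈ 56.67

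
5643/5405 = 1 + 238/5405 ≈ 1.04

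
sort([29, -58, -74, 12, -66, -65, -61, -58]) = [-74, -66, -65, -61, -58, -58, 12, 29]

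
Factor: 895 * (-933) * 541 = -1 * 3^1 * 5^1 * 179^1 * 311^1 * 541^1 = -451753935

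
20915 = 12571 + 8344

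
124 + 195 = 319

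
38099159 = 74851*509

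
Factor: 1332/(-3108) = -1*3^1*7^(-1) = -3/7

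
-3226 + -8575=-11801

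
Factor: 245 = 5^1 * 7^2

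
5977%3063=2914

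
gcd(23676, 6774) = 6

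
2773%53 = 17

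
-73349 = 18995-92344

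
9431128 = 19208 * 491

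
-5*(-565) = 2825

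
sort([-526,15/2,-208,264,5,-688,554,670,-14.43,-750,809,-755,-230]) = [-755,-750,-688,-526,-230,-208,-14.43,5,15/2,264,554,670,809]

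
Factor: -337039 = -1*337039^1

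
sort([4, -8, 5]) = [-8, 4, 5]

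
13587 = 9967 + 3620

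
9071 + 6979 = 16050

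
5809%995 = 834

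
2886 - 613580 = -610694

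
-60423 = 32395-92818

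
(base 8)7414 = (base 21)8f9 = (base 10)3852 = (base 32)3oc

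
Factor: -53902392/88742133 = -1 * 2^3 * 3^(-1) * 19^1 * 43^1 * 2749^1 * 9860237^(-1) = -17967464/29580711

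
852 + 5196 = 6048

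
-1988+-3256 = -5244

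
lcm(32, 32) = 32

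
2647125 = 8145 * 325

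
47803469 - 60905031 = -13101562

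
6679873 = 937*7129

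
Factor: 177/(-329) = -1*3^1*7^(-1)*47^(-1)*59^1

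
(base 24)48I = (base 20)65E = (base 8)4722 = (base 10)2514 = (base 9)3403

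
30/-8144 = -15/4072 ≈ -0.00368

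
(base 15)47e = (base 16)3fb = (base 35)t4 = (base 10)1019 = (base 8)1773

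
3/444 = 1/148 ≈ 0.00676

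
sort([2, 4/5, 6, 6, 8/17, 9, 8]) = [8/17, 4/5, 2, 6, 6, 8, 9]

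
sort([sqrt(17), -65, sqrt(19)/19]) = [-65, sqrt(19)/19, sqrt(17)]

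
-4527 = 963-5490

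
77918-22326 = 55592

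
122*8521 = 1039562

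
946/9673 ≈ 0.0978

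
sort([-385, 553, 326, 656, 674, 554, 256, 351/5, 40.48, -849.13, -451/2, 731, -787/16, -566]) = [-849.13, -566, -385, -451/2, -787/16, 40.48, 351/5, 256, 326, 553, 554, 656, 674, 731]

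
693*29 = 20097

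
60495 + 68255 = 128750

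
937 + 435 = 1372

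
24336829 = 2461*9889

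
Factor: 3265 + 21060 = 5^2*7^1*139^1 = 24325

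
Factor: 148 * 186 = 2^3 * 3^1 * 31^1 * 37^1 = 27528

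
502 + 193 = 695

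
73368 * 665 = 48789720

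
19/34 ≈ 0.559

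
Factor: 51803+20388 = 7^1*10313^1 = 72191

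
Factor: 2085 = 3^1 * 5^1 * 139^1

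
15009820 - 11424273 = 3585547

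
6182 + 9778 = 15960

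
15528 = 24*647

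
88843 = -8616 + 97459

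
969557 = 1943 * 499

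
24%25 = 24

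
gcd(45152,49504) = 544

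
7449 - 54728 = -47279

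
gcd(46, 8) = 2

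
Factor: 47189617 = 47189617^1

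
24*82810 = 1987440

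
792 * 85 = 67320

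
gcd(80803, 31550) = 1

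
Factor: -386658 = -1 * 2^1 * 3^2 * 21481^1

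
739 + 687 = 1426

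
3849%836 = 505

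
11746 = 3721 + 8025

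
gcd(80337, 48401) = 1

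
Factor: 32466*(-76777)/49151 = -1*2^1*3^1*7^1*23^(-1)*773^1*2137^(-1)*76777^1 = -2492642082/49151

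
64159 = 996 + 63163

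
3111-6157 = -3046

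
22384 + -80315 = -57931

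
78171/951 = 26057/317 ≈ 82.20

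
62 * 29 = 1798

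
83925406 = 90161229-6235823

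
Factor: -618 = -1*2^1*3^1*103^1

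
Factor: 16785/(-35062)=-1*2^(-1)*3^2*5^1*47^(-1)=-45/94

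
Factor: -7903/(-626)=2^(-1) * 7^1 * 313^(-1) * 1129^1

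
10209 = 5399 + 4810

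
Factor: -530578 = -1*2^1*61^1*4349^1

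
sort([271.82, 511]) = [271.82, 511]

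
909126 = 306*2971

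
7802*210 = 1638420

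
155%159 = 155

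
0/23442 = 0 = 0.00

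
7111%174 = 151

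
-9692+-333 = -10025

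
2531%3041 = 2531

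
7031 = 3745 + 3286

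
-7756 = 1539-9295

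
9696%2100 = 1296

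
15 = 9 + 6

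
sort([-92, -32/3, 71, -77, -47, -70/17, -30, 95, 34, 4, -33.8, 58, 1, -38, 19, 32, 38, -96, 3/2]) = [-96, -92, -77, -47, -38, -33.8, -30, -32/3, -70/17, 1, 3/2, 4, 19, 32, 34, 38, 58, 71, 95]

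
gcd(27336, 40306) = 2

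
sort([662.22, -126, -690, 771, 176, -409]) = [-690, -409, -126, 176, 662.22, 771]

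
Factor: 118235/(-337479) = -1 * 3^(-1) * 5^1 * 13^1 * 17^1 * 23^(-1) * 67^(-1) * 73^(-1) * 107^1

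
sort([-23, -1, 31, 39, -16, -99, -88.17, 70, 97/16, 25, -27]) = [-99, -88.17, -27, -23, -16, -1, 97/16, 25, 31, 39, 70]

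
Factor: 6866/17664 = 2^ (-7) * 3^ (-1) * 23^ (-1) * 3433^1 = 3433/8832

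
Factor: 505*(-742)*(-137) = 2^1*5^1*7^1*53^1*101^1*137^1 = 51335270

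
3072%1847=1225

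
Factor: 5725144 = 2^3*715643^1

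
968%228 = 56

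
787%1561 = 787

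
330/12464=165/6232≈0.0265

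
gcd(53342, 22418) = 2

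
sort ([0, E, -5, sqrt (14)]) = [-5, 0, E, sqrt (14)]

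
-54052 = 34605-88657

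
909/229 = 3 + 222/229 ≈ 3.97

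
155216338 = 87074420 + 68141918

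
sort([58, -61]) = [-61, 58]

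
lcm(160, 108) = 4320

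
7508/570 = 3754/285 ≈ 13.17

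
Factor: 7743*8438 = 2^1*3^1*29^1*89^1*4219^1 = 65335434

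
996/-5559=-332/1853 ≈ -0.179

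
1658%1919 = 1658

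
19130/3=6376 + 2/3 ≈ 6376.67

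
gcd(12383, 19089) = 7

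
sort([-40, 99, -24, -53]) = [-53, -40, -24, 99]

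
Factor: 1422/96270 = 3^1 * 5^(-1) * 79^1 * 3209^(-1) = 237/16045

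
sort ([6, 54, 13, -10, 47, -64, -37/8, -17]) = [-64, -17, -10, -37/8, 6, 13, 47, 54]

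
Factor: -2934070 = -1*2^1*5^1*59^1*4973^1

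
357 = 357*1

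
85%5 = 0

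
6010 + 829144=835154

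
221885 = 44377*5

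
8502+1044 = 9546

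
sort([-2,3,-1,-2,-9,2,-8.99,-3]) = [-9,-8.99,-3,-2,-2,-1,2,3]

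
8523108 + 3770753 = 12293861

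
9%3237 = 9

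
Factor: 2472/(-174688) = -1 * 2^(-2) * 3^1 * 53^(-1) = -3/212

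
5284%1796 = 1692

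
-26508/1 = -26508 = -26508.00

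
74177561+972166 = 75149727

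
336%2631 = 336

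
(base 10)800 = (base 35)mu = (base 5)11200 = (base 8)1440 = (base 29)rh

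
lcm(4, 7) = 28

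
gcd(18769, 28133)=1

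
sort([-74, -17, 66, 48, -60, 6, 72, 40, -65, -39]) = [-74, -65, -60, -39, -17, 6, 40, 48, 66, 72]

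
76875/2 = 38437+1/2 = 38437.50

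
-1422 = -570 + -852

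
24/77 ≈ 0.312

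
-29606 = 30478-60084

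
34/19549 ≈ 0.00174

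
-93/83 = -1 - 10/83 ≈ -1.12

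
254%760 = 254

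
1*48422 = 48422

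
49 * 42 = 2058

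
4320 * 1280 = 5529600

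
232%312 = 232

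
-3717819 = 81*(-45899)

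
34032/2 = 17016 = 17016.00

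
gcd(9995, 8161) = 1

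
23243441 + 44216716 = 67460157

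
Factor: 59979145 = 5^1 * 17^1 * 467^1 * 1511^1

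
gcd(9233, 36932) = 9233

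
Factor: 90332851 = 7^1*12904693^1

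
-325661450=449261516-774922966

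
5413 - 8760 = -3347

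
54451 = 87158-32707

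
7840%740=440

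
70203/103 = 681 + 60/103 ≈ 681.58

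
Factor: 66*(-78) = -1*2^2*3^2*11^1*13^1 = -5148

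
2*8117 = 16234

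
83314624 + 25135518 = 108450142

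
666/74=9=9.00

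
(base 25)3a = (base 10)85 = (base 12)71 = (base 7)151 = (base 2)1010101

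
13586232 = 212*64086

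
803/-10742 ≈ -0.0748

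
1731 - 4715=-2984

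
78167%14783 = 4252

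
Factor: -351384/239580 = -1*2^1*3^(-1)*5^(-1)*11^1 = -22/15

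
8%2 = 0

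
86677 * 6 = 520062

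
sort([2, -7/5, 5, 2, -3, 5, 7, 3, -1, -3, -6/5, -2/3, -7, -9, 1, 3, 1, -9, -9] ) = [-9, -9, -9, -7, -3, -3, -7/5, -6/5, -1, -2/3, 1, 1, 2, 2, 3, 3, 5, 5, 7] 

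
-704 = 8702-9406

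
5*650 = 3250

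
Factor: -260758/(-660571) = 2^1*769^(-1)*859^(-1)*130379^1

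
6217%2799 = 619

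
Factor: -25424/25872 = -1 * 3^(-1) * 7^(-1) * 11^(-1) * 227^1 = -227/231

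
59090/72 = 820+25/36 ≈ 820.69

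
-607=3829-4436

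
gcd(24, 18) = 6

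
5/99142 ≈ 0.0000504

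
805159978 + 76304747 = 881464725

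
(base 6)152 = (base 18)3e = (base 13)53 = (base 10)68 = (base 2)1000100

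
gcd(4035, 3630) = 15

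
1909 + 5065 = 6974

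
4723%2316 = 91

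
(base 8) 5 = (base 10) 5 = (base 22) 5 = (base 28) 5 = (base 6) 5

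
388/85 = 4 + 48/85 ≈ 4.56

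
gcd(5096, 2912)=728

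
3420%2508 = 912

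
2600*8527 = 22170200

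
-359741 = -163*2207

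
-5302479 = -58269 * 91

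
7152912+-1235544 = 5917368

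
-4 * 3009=-12036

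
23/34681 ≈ 0.000663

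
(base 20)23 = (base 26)1h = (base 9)47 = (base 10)43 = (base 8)53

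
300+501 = 801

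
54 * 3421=184734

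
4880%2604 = 2276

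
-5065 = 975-6040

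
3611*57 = 205827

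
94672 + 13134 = 107806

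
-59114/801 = -73 - 641/801 ≈ -73.80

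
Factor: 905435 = 5^1*181087^1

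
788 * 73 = 57524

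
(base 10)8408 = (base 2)10000011011000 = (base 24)ee8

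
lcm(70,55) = 770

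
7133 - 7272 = -139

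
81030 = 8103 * 10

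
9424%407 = 63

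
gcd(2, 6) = 2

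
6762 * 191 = 1291542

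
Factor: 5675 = 5^2 * 227^1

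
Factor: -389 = -1*389^1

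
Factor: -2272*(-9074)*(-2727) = -1*2^6*3^3*13^1*71^1*101^1*349^1 = -56220181056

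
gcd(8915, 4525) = 5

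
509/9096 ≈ 0.0560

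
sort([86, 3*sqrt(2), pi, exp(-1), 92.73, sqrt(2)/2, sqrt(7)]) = [exp(-1), sqrt(2)/2, sqrt(7), pi, 3*sqrt(2), 86, 92.73]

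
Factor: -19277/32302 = -1 * 2^(-1) * 31^(-1) * 37^1 = -37/62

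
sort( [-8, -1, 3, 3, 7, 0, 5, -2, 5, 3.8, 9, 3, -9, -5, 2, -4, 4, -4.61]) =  [-9, -8, -5, -4.61, -4, -2, -1, 0, 2, 3, 3, 3, 3.8, 4, 5, 5, 7, 9]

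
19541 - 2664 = 16877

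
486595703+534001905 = 1020597608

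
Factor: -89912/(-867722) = 2^2*11239^1*433861^(-1) = 44956/433861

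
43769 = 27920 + 15849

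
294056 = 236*1246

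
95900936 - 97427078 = -1526142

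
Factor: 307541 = 13^1 * 41^1 * 577^1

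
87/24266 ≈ 0.00359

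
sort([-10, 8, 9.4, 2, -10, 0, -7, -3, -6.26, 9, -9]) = [-10, -10, -9, -7, -6.26, -3, 0, 2, 8, 9, 9.4]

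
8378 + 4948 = 13326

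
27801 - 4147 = 23654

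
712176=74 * 9624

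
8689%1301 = 883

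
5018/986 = 5+44/493 ≈ 5.09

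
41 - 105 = -64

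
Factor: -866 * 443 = -1 * 2^1 * 433^1 * 443^1 = -383638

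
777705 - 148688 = 629017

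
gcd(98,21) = 7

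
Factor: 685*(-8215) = -1*5^2*31^1*53^1*137^1 = -5627275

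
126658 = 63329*2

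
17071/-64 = -266 - 47/64 ≈ -266.73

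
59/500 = 0.118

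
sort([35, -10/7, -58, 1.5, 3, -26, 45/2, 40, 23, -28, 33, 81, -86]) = [-86, -58, -28, -26, -10/7, 1.5, 3, 45/2, 23, 33, 35, 40, 81]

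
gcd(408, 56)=8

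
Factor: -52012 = -1 * 2^2 * 13003^1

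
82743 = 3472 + 79271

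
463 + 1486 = 1949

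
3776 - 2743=1033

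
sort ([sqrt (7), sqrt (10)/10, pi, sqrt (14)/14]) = [sqrt (14)/14, sqrt (10)/10, sqrt (7), pi]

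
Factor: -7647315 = -1*3^1*5^1*13^1*39217^1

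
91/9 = 10 + 1/9 ≈ 10.11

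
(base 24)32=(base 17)46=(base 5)244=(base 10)74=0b1001010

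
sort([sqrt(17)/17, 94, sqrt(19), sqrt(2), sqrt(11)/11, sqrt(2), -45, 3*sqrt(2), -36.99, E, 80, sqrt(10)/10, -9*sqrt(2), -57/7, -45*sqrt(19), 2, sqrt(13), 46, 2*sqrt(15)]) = [-45*sqrt(19), -45, -36.99, -9*sqrt(2), -57/7, sqrt(17)/17, sqrt(11)/11, sqrt(10)/10, sqrt(2), sqrt(2), 2, E, sqrt(13), 3*sqrt(2), sqrt(19), 2*sqrt(15), 46, 80, 94]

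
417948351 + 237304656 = 655253007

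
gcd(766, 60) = 2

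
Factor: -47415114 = -1 * 2^1 * 3^2 * 59^1 * 44647^1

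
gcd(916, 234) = 2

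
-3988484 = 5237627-9226111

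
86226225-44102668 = 42123557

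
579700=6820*85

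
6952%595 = 407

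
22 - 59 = -37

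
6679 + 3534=10213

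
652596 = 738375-85779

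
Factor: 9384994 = 2^1*4692497^1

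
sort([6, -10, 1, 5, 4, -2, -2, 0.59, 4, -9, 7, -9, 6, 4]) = [-10, -9, -9, -2, -2, 0.59, 1, 4, 4, 4, 5, 6, 6, 7]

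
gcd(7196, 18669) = 7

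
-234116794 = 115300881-349417675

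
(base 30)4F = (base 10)135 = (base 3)12000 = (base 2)10000111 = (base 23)5K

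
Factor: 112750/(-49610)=-1 * 5^2 * 11^(-1)=-25/11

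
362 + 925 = 1287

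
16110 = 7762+8348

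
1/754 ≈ 0.00133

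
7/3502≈0.00200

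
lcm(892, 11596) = 11596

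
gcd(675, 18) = 9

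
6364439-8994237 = -2629798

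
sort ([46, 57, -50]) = [-50, 46, 57]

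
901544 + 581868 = 1483412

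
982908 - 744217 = 238691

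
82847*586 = 48548342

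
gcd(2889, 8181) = 27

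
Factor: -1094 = -1 * 2^1 * 547^1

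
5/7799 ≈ 0.000641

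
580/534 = 290/267 ≈ 1.09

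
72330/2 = 36165 = 36165.00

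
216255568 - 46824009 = 169431559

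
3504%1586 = 332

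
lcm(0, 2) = 0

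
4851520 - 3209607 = 1641913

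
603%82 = 29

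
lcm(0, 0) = 0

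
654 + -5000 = -4346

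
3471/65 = 53 + 2/5 = 53.40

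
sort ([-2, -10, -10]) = [-10, -10, -2]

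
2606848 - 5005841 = -2398993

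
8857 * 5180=45879260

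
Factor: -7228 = -1*2^2*13^1*139^1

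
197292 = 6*32882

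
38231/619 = 61 + 472/619 ≈ 61.76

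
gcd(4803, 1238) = 1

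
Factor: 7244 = 2^2*1811^1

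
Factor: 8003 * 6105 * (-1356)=-1 * 2^2 * 3^2 * 5^1 * 11^1 * 37^1 * 53^1 * 113^1 * 151^1=-66251875140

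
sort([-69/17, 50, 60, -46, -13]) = [-46, -13, -69/17, 50, 60]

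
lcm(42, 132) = 924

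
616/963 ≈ 0.640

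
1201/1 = 1201 = 1201.00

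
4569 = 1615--2954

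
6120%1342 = 752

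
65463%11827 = 6328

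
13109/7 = 1872 + 5/7 ≈ 1872.71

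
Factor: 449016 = 2^3*3^1*53^1*353^1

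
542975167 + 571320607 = 1114295774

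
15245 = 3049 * 5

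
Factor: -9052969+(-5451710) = -1*3^2*7^1*230233^1 = -14504679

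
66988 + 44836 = 111824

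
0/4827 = 0 = 0.00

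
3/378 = 1/126 ≈ 0.00794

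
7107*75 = 533025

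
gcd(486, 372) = 6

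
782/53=14 + 40/53 ≈ 14.75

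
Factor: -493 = -1*17^1*29^1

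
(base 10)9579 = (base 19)17a3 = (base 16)256b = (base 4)2111223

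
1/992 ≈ 0.00101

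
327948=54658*6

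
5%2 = 1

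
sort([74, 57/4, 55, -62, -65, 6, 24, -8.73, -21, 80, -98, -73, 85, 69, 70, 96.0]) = [-98, -73, -65, -62, -21, -8.73, 6, 57/4, 24, 55, 69, 70, 74, 80, 85, 96.0]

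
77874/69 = 25958/23 ≈ 1128.61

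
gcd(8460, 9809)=1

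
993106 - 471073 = 522033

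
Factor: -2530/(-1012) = 2^(-1) * 5^1 = 5/2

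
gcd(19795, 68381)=1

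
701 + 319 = 1020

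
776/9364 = 194/2341≈0.0829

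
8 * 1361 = 10888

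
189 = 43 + 146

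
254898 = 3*84966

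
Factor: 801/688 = 2^(-4)*3^2*43^(-1)*89^1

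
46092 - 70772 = -24680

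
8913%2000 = 913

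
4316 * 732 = 3159312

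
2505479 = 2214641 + 290838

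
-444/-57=148/19 ≈ 7.79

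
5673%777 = 234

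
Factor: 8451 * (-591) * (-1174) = 2^1 * 3^4 * 197^1 * 313^1 * 587^1 = 5863591134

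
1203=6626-5423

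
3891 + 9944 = 13835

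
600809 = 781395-180586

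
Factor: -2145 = -1 * 3^1 * 5^1 * 11^1 * 13^1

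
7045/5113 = 1+1932/5113 ≈ 1.38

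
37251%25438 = 11813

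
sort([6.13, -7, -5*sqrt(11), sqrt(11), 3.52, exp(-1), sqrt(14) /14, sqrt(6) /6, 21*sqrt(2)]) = [-5*sqrt(11), -7, sqrt(14) /14, exp(-1), sqrt(6) /6, sqrt(11), 3.52, 6.13, 21*sqrt(2)]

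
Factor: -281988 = -1*2^2*3^3*7^1*373^1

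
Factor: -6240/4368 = -1*2^1*5^1*7^(-1) = -10/7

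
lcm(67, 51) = 3417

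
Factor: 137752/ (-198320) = -1*2^ (-1)*5^ (-1)*37^ (-1)*257^1 = -257/370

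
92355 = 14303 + 78052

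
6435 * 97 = 624195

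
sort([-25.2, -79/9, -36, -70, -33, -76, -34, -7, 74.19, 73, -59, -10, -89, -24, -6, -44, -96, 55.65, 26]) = [-96, -89, -76, -70, -59, -44, -36, -34, -33, -25.2, -24, -10, -79/9, -7, -6, 26, 55.65, 73, 74.19]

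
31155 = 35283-4128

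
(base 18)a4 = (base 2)10111000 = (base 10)184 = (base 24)7g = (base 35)59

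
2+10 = 12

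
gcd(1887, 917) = 1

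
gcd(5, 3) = 1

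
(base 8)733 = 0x1db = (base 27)hg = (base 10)475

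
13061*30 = 391830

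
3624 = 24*151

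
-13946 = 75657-89603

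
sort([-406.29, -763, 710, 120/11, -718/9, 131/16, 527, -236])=[-763, -406.29, -236, -718/9, 131/16, 120/11, 527, 710]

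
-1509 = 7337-8846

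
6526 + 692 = 7218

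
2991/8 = 373 + 7/8 ≈ 373.88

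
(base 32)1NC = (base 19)4H5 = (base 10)1772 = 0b11011101100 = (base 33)1KN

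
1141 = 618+523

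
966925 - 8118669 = -7151744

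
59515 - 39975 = 19540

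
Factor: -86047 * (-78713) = 13^1 * 6619^1 * 78713^1 = 6773017511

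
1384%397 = 193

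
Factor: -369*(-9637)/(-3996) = -1*2^(-2)*3^(-1)*23^1*37^(-1)*41^1*419^1 = -395117/444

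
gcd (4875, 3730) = 5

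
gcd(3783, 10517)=13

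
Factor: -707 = -1*7^1*101^1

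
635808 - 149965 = 485843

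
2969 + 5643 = 8612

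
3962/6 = 660 + 1/3 ≈ 660.33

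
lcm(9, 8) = 72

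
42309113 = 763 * 55451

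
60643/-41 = -1479 - 4/41 ≈ -1479.10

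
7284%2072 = 1068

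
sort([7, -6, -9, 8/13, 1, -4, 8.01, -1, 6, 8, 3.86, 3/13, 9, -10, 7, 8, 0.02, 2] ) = [-10, -9, -6, -4, -1, 0.02, 3/13, 8/13, 1, 2, 3.86, 6, 7, 7, 8, 8, 8.01, 9] 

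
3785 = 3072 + 713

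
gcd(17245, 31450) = 5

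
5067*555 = 2812185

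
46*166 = 7636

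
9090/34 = 4545/17 ≈ 267.35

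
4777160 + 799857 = 5577017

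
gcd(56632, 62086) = 2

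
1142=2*571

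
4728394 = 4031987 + 696407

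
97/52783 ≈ 0.00184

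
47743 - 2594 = 45149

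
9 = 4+5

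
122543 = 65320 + 57223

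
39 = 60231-60192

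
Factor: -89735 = -1*5^1*131^1*137^1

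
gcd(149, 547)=1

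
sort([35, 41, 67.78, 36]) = [35, 36, 41, 67.78]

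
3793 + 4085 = 7878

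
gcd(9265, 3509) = 1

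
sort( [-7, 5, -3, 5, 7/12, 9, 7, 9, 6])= [-7, -3, 7/12, 5, 5, 6, 7, 9, 9]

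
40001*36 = 1440036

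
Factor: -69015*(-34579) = 3^1*5^1*43^1*107^1*151^1*229^1 = 2386469685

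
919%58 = 49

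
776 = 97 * 8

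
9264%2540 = 1644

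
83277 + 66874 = 150151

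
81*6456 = 522936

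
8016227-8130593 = -114366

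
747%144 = 27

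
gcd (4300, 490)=10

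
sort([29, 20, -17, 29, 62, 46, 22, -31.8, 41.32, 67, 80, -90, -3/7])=[-90, -31.8, -17, -3/7, 20, 22, 29, 29, 41.32, 46, 62, 67, 80]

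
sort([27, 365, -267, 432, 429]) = [-267, 27, 365, 429, 432]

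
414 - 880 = -466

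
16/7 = 2+2/7 ≈ 2.29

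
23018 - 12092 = 10926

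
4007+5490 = 9497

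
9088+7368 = 16456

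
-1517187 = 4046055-5563242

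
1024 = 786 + 238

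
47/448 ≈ 0.105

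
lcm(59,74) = 4366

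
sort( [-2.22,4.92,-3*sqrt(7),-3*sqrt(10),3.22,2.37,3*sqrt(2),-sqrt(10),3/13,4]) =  [-3*sqrt(10),-3*sqrt(7),-sqrt(10),-2.22,3/13,2.37,3.22,4,3*sqrt(2),4.92]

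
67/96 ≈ 0.698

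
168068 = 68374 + 99694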